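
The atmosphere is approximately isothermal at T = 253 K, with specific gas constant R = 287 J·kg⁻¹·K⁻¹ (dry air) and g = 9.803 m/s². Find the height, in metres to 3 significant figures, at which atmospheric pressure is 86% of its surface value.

Scale height: H = RT/g = 287 × 253 / 9.803 = 7407.0 m.
Set P/P₀ = exp(−z/H) = 0.86, so z = −H ln(0.86).
−ln(0.86) = 0.15082; z = 7407.0 × 0.15082 = 1117.1 m.

z ≈ 1120 m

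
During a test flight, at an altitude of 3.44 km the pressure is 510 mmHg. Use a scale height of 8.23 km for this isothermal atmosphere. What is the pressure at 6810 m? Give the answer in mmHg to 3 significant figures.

Between two levels, P₂ = P₁ exp(−Δz/H) with Δz = z₂ − z₁.
Δz = 6810.0 − 3440.0 = 3370.0 m; Δz/H = 3370.0/8230.0 = 0.40948.
P₂ = 510 × exp(−0.40948) = 510 × 0.66400 = 338.64 mmHg.

P ≈ 339 mmHg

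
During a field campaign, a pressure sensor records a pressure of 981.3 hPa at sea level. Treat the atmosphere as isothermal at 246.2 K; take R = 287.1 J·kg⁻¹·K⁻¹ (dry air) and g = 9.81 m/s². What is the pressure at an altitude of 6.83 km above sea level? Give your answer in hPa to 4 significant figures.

P ≈ 380.3 hPa

Scale height: H = RT/g = 287.1 × 246.2 / 9.81 = 7205.3 m.
Barometric formula: P = P₀ exp(−z/H).
z/H = 6830.0/7205.3 = 0.94791; exp(−0.94791) = 0.38755.
P = 981.3 × 0.38755 = 380.30 hPa.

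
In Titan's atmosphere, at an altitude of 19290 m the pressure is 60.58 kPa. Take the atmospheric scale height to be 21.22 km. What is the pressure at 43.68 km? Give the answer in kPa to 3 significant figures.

P ≈ 19.2 kPa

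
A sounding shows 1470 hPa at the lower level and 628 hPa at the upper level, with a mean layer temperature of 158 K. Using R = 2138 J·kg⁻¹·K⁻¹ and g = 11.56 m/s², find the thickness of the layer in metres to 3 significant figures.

Hypsometric equation: Δz = (R T̄/g) ln(P₁/P₂).
R T̄/g = 2138 × 158 / 11.56 = 29222 m.
ln(1470/628) = ln(2.3408) = 0.85049.
Δz = 29222 × 0.85049 = 24853 m.

Δz ≈ 24900 m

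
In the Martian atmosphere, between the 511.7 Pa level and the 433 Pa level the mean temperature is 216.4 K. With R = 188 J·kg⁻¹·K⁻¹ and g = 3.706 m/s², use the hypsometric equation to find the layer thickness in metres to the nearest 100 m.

Δz ≈ 1800 m

Hypsometric equation: Δz = (R T̄/g) ln(P₁/P₂).
R T̄/g = 188 × 216.4 / 3.706 = 10978 m.
ln(511.7/433) = ln(1.1818) = 0.16704.
Δz = 10978 × 0.16704 = 1833.8 m.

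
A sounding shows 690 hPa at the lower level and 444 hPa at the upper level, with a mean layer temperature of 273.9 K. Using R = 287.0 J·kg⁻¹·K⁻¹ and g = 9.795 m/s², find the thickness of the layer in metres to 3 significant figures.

Δz ≈ 3540 m

Hypsometric equation: Δz = (R T̄/g) ln(P₁/P₂).
R T̄/g = 287.0 × 273.9 / 9.795 = 8025.5 m.
ln(690/444) = ln(1.5541) = 0.44090.
Δz = 8025.5 × 0.44090 = 3538.4 m.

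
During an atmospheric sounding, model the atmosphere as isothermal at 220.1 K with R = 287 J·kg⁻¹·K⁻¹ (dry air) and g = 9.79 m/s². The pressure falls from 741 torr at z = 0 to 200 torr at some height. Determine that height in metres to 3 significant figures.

Scale height: H = RT/g = 287 × 220.1 / 9.79 = 6452.4 m.
Invert the barometric formula: z = H ln(P₀/P).
P₀/P = 741/200 = 3.7050; ln(3.7050) = 1.3097.
z = 6452.4 × 1.3097 = 8450.7 m.

z ≈ 8450 m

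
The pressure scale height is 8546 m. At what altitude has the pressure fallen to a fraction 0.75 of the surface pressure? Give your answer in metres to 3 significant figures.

Set P/P₀ = exp(−z/H) = 0.75, so z = −H ln(0.75).
−ln(0.75) = 0.28768; z = 8546.0 × 0.28768 = 2458.5 m.

z ≈ 2460 m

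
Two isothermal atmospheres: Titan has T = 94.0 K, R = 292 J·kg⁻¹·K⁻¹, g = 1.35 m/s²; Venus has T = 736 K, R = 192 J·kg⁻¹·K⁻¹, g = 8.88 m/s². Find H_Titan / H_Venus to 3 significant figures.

H_Titan/H_Venus ≈ 1.28

H = RT/g for each body.
H_Titan = 292 × 94.0 / 1.35 = 20332 m.
H_Venus = 192 × 736 / 8.88 = 15914 m.
H_Titan/H_Venus = 20332/15914 = 1.2776.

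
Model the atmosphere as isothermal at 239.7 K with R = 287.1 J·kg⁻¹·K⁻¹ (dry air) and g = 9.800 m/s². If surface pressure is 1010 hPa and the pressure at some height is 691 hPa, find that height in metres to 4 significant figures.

Scale height: H = RT/g = 287.1 × 239.7 / 9.800 = 7022.2 m.
Invert the barometric formula: z = H ln(P₀/P).
P₀/P = 1010/691 = 1.4616; ln(1.4616) = 0.37953.
z = 7022.2 × 0.37953 = 2665.1 m.

z ≈ 2665 m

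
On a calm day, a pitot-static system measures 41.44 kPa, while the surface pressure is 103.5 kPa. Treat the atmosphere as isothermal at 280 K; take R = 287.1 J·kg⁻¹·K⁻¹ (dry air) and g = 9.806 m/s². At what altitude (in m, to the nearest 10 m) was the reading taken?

Scale height: H = RT/g = 287.1 × 280 / 9.806 = 8197.8 m.
Invert the barometric formula: z = H ln(P₀/P).
P₀/P = 103.5/41.44 = 2.4976; ln(2.4976) = 0.91533.
z = 8197.8 × 0.91533 = 7503.7 m.

z ≈ 7500 m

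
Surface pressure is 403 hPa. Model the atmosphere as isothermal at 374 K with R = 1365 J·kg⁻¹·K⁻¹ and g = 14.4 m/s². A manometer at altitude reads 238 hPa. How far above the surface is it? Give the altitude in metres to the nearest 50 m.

Scale height: H = RT/g = 1365 × 374 / 14.4 = 35452 m.
Invert the barometric formula: z = H ln(P₀/P).
P₀/P = 403/238 = 1.6933; ln(1.6933) = 0.52668.
z = 35452 × 0.52668 = 18672 m.

z ≈ 18650 m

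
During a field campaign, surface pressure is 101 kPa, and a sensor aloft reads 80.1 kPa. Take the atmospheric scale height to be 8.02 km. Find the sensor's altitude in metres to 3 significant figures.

z ≈ 1860 m

Invert the barometric formula: z = H ln(P₀/P).
P₀/P = 101/80.1 = 1.2609; ln(1.2609) = 0.23183.
z = 8020.0 × 0.23183 = 1859.3 m.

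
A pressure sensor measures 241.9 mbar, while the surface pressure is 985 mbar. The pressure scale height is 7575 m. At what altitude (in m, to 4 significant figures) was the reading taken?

z ≈ 10640 m

Invert the barometric formula: z = H ln(P₀/P).
P₀/P = 985/241.9 = 4.0719; ln(4.0719) = 1.4041.
z = 7575.0 × 1.4041 = 10636 m.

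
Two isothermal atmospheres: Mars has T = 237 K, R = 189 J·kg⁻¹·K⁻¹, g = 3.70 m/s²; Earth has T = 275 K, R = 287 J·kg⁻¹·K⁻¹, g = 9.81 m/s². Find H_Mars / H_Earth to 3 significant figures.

H = RT/g for each body.
H_Mars = 189 × 237 / 3.70 = 12106 m.
H_Earth = 287 × 275 / 9.81 = 8045.4 m.
H_Mars/H_Earth = 12106/8045.4 = 1.5047.

H_Mars/H_Earth ≈ 1.50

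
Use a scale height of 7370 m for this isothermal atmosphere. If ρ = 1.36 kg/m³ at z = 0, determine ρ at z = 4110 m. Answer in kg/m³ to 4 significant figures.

ρ ≈ 0.7787 kg/m³

In an isothermal atmosphere, density decays like pressure: ρ = ρ₀ exp(−z/H).
z/H = 4110.0/7370.0 = 0.55767; exp(−0.55767) = 0.57254.
ρ = 1.36 × 0.57254 = 0.77865 kg/m³.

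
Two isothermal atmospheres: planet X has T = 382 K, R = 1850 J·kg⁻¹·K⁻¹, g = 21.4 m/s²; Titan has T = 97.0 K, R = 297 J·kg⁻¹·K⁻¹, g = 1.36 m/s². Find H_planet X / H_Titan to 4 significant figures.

H_planet X/H_Titan ≈ 1.559

H = RT/g for each body.
H_planet X = 1850 × 382 / 21.4 = 33023 m.
H_Titan = 297 × 97.0 / 1.36 = 21183 m.
H_planet X/H_Titan = 33023/21183 = 1.5589.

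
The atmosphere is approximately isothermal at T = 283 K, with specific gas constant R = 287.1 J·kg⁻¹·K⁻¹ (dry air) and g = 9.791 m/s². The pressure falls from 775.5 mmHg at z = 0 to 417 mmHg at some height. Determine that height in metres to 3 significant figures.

Scale height: H = RT/g = 287.1 × 283 / 9.791 = 8298.4 m.
Invert the barometric formula: z = H ln(P₀/P).
P₀/P = 775.5/417 = 1.8597; ln(1.8597) = 0.62042.
z = 8298.4 × 0.62042 = 5148.5 m.

z ≈ 5150 m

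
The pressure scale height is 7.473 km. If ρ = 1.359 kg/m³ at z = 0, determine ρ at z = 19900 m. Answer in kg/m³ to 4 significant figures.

In an isothermal atmosphere, density decays like pressure: ρ = ρ₀ exp(−z/H).
z/H = 19900/7473.0 = 2.6629; exp(−2.6629) = 0.069746.
ρ = 1.359 × 0.069746 = 0.094785 kg/m³.

ρ ≈ 0.09478 kg/m³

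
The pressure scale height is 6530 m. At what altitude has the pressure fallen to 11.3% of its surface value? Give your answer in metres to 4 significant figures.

z ≈ 14240 m

Set P/P₀ = exp(−z/H) = 0.113, so z = −H ln(0.113).
−ln(0.113) = 2.1804; z = 6530.0 × 2.1804 = 14238 m.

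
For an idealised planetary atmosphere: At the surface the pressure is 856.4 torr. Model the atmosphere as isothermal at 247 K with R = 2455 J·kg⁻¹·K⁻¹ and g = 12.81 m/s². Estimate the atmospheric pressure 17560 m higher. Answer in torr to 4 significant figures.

P ≈ 591.0 torr

Scale height: H = RT/g = 2455 × 247 / 12.81 = 47337 m.
Barometric formula: P = P₀ exp(−z/H).
z/H = 17560/47337 = 0.37096; exp(−0.37096) = 0.69007.
P = 856.4 × 0.69007 = 590.98 torr.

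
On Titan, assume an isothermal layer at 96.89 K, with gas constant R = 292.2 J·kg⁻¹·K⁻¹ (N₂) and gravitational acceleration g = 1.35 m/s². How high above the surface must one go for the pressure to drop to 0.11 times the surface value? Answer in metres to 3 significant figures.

z ≈ 46300 m

Scale height: H = RT/g = 292.2 × 96.89 / 1.35 = 20971 m.
Set P/P₀ = exp(−z/H) = 0.11, so z = −H ln(0.11).
−ln(0.11) = 2.2073; z = 20971 × 2.2073 = 46289 m.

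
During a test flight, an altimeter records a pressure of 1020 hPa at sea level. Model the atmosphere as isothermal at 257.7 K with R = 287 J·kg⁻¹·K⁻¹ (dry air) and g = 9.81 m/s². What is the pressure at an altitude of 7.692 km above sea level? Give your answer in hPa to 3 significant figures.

P ≈ 368 hPa

Scale height: H = RT/g = 287 × 257.7 / 9.81 = 7539.2 m.
Barometric formula: P = P₀ exp(−z/H).
z/H = 7692.0/7539.2 = 1.0203; exp(−1.0203) = 0.36049.
P = 1020 × 0.36049 = 367.70 hPa.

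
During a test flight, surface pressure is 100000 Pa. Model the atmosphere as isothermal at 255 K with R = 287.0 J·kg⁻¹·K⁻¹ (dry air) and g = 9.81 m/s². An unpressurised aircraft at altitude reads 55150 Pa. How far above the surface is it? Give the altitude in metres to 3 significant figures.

Scale height: H = RT/g = 287.0 × 255 / 9.81 = 7460.2 m.
Invert the barometric formula: z = H ln(P₀/P).
P₀/P = 100000/55150 = 1.8132; ln(1.8132) = 0.59509.
z = 7460.2 × 0.59509 = 4439.5 m.

z ≈ 4440 m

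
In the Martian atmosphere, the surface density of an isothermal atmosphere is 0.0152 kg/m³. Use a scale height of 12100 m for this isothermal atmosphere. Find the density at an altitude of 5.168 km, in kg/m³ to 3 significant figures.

ρ ≈ 0.00992 kg/m³

In an isothermal atmosphere, density decays like pressure: ρ = ρ₀ exp(−z/H).
z/H = 5168.0/12100 = 0.42711; exp(−0.42711) = 0.65239.
ρ = 0.0152 × 0.65239 = 0.0099163 kg/m³.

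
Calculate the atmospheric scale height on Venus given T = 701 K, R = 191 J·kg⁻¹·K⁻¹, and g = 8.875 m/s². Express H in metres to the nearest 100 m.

The scale height of an isothermal atmosphere is H = RT/g.
H = 191 × 701 / 8.875 = 133890/8.875 = 15086 m.

H ≈ 15100 m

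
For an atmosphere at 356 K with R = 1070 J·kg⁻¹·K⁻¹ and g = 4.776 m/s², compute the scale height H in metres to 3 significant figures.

H ≈ 79800 m

The scale height of an isothermal atmosphere is H = RT/g.
H = 1070 × 356 / 4.776 = 380920/4.776 = 79757 m.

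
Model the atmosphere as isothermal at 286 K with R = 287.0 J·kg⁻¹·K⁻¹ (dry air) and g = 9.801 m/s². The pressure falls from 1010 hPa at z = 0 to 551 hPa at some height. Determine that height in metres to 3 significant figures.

z ≈ 5070 m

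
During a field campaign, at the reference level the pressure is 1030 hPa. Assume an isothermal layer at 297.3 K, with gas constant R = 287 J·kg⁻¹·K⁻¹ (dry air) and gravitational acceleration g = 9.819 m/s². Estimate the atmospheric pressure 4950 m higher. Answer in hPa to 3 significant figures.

P ≈ 583 hPa

Scale height: H = RT/g = 287 × 297.3 / 9.819 = 8689.8 m.
Barometric formula: P = P₀ exp(−z/H).
z/H = 4950.0/8689.8 = 0.56963; exp(−0.56963) = 0.56573.
P = 1030 × 0.56573 = 582.70 hPa.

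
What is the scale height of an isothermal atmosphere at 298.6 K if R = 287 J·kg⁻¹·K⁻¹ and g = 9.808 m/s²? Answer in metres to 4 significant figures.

H ≈ 8738 m

The scale height of an isothermal atmosphere is H = RT/g.
H = 287 × 298.6 / 9.808 = 85698/9.808 = 8737.6 m.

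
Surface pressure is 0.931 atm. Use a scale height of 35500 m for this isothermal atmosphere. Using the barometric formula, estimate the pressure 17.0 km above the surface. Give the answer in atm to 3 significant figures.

Barometric formula: P = P₀ exp(−z/H).
z/H = 17000/35500 = 0.47887; exp(−0.47887) = 0.61948.
P = 0.931 × 0.61948 = 0.57674 atm.

P ≈ 0.577 atm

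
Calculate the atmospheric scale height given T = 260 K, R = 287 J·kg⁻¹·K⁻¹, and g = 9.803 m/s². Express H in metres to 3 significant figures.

H ≈ 7610 m

The scale height of an isothermal atmosphere is H = RT/g.
H = 287 × 260 / 9.803 = 74620/9.803 = 7612.0 m.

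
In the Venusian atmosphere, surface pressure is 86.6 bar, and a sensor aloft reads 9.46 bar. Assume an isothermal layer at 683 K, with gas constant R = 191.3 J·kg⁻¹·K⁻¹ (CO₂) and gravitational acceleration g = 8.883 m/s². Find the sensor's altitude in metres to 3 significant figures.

z ≈ 32600 m

Scale height: H = RT/g = 191.3 × 683 / 8.883 = 14709 m.
Invert the barometric formula: z = H ln(P₀/P).
P₀/P = 86.6/9.46 = 9.1543; ln(9.1543) = 2.2142.
z = 14709 × 2.2142 = 32569 m.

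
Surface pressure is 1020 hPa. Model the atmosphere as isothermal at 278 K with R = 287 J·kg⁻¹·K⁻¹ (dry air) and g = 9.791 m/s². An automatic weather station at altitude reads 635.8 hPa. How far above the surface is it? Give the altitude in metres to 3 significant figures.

z ≈ 3850 m

Scale height: H = RT/g = 287 × 278 / 9.791 = 8148.9 m.
Invert the barometric formula: z = H ln(P₀/P).
P₀/P = 1020/635.8 = 1.6043; ln(1.6043) = 0.47269.
z = 8148.9 × 0.47269 = 3851.9 m.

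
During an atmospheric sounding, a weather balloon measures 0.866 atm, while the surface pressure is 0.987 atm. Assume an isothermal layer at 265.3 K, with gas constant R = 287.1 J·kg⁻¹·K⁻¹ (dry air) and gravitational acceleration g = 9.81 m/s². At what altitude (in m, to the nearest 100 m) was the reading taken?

z ≈ 1000 m

Scale height: H = RT/g = 287.1 × 265.3 / 9.81 = 7764.3 m.
Invert the barometric formula: z = H ln(P₀/P).
P₀/P = 0.987/0.866 = 1.1397; ln(1.1397) = 0.13077.
z = 7764.3 × 0.13077 = 1015.3 m.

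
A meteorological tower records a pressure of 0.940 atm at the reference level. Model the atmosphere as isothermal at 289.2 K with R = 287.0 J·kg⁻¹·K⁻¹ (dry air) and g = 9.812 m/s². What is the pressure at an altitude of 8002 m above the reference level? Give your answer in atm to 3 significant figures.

P ≈ 0.365 atm

Scale height: H = RT/g = 287.0 × 289.2 / 9.812 = 8459.1 m.
Barometric formula: P = P₀ exp(−z/H).
z/H = 8002.0/8459.1 = 0.94596; exp(−0.94596) = 0.38831.
P = 0.940 × 0.38831 = 0.36501 atm.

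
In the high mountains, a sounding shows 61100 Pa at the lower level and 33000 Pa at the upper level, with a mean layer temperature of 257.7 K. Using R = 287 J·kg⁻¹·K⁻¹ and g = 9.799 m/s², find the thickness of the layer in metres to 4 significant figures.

Δz ≈ 4649 m

Hypsometric equation: Δz = (R T̄/g) ln(P₁/P₂).
R T̄/g = 287 × 257.7 / 9.799 = 7547.7 m.
ln(61100/33000) = ln(1.8515) = 0.61600.
Δz = 7547.7 × 0.61600 = 4649.4 m.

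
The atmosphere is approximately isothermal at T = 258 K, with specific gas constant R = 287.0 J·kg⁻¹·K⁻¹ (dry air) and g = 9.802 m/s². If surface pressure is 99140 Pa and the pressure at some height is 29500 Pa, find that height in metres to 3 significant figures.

Scale height: H = RT/g = 287.0 × 258 / 9.802 = 7554.2 m.
Invert the barometric formula: z = H ln(P₀/P).
P₀/P = 99140/29500 = 3.3607; ln(3.3607) = 1.2121.
z = 7554.2 × 1.2121 = 9156.4 m.

z ≈ 9160 m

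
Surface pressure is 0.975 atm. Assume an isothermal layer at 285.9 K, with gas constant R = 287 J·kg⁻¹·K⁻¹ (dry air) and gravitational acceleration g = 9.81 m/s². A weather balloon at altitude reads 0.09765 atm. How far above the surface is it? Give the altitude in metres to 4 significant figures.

z ≈ 19250 m

Scale height: H = RT/g = 287 × 285.9 / 9.81 = 8364.3 m.
Invert the barometric formula: z = H ln(P₀/P).
P₀/P = 0.975/0.09765 = 9.9846; ln(9.9846) = 2.3010.
z = 8364.3 × 2.3010 = 19246 m.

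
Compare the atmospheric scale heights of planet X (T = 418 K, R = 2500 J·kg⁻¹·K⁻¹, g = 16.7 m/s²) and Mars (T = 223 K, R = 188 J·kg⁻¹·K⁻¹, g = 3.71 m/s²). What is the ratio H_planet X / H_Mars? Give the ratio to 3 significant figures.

H = RT/g for each body.
H_planet X = 2500 × 418 / 16.7 = 62575 m.
H_Mars = 188 × 223 / 3.71 = 11300 m.
H_planet X/H_Mars = 62575/11300 = 5.5376.

H_planet X/H_Mars ≈ 5.54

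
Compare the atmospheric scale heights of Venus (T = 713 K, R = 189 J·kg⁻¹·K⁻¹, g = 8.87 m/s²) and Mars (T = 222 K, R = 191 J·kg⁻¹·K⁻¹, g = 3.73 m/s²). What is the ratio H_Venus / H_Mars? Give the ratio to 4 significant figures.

H = RT/g for each body.
H_Venus = 189 × 713 / 8.87 = 15192 m.
H_Mars = 191 × 222 / 3.73 = 11368 m.
H_Venus/H_Mars = 15192/11368 = 1.3364.

H_Venus/H_Mars ≈ 1.336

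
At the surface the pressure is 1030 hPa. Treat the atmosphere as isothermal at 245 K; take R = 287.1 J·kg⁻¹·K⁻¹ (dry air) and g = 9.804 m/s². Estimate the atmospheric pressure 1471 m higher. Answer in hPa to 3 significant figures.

Scale height: H = RT/g = 287.1 × 245 / 9.804 = 7174.6 m.
Barometric formula: P = P₀ exp(−z/H).
z/H = 1471.0/7174.6 = 0.20503; exp(−0.20503) = 0.81462.
P = 1030 × 0.81462 = 839.06 hPa.

P ≈ 839 hPa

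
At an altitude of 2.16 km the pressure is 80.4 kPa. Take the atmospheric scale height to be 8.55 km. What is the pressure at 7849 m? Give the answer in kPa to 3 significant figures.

Between two levels, P₂ = P₁ exp(−Δz/H) with Δz = z₂ − z₁.
Δz = 7849.0 − 2160.0 = 5689.0 m; Δz/H = 5689.0/8550.0 = 0.66538.
P₂ = 80.4 × exp(−0.66538) = 80.4 × 0.51408 = 41.332 kPa.

P ≈ 41.3 kPa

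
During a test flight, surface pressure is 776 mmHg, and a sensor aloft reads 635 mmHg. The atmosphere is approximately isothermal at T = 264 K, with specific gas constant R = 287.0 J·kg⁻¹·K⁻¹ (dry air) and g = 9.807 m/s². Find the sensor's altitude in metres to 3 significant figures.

Scale height: H = RT/g = 287.0 × 264 / 9.807 = 7725.9 m.
Invert the barometric formula: z = H ln(P₀/P).
P₀/P = 776/635 = 1.2220; ln(1.2220) = 0.20049.
z = 7725.9 × 0.20049 = 1549.0 m.

z ≈ 1550 m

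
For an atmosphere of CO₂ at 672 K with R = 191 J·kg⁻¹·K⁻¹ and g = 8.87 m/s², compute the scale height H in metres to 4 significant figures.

H ≈ 14470 m

The scale height of an isothermal atmosphere is H = RT/g.
H = 191 × 672 / 8.87 = 128350/8.87 = 14470 m.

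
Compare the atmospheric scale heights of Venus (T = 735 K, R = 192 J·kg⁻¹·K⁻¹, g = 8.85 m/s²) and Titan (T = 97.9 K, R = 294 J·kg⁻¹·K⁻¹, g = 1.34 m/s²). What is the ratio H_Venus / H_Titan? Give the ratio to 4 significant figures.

H_Venus/H_Titan ≈ 0.7424

H = RT/g for each body.
H_Venus = 192 × 735 / 8.85 = 15946 m.
H_Titan = 294 × 97.9 / 1.34 = 21480 m.
H_Venus/H_Titan = 15946/21480 = 0.74236.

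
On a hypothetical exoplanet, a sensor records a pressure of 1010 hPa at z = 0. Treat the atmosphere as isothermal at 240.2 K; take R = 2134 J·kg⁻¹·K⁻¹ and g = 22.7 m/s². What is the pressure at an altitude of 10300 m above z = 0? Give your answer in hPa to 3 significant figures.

Scale height: H = RT/g = 2134 × 240.2 / 22.7 = 22581 m.
Barometric formula: P = P₀ exp(−z/H).
z/H = 10300/22581 = 0.45614; exp(−0.45614) = 0.63373.
P = 1010 × 0.63373 = 640.07 hPa.

P ≈ 640 hPa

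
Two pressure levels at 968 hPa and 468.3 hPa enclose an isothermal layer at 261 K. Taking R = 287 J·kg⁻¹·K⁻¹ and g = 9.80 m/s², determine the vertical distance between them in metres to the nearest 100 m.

Δz ≈ 5600 m

Hypsometric equation: Δz = (R T̄/g) ln(P₁/P₂).
R T̄/g = 287 × 261 / 9.80 = 7643.6 m.
ln(968/468.3) = ln(2.0671) = 0.72615.
Δz = 7643.6 × 0.72615 = 5550.4 m.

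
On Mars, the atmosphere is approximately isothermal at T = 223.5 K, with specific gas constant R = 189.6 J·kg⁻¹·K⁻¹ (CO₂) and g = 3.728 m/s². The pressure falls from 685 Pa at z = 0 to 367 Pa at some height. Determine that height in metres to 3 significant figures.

Scale height: H = RT/g = 189.6 × 223.5 / 3.728 = 11367 m.
Invert the barometric formula: z = H ln(P₀/P).
P₀/P = 685/367 = 1.8665; ln(1.8665) = 0.62407.
z = 11367 × 0.62407 = 7093.8 m.

z ≈ 7090 m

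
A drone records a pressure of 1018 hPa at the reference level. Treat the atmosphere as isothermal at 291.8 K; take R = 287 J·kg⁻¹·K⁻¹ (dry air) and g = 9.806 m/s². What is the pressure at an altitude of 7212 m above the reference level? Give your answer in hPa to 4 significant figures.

P ≈ 437.5 hPa

Scale height: H = RT/g = 287 × 291.8 / 9.806 = 8540.3 m.
Barometric formula: P = P₀ exp(−z/H).
z/H = 7212.0/8540.3 = 0.84447; exp(−0.84447) = 0.42979.
P = 1018 × 0.42979 = 437.53 hPa.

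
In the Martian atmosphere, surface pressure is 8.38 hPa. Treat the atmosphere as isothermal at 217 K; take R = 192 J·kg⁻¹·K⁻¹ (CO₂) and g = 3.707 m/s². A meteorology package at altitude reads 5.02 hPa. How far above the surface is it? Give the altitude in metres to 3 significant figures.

Scale height: H = RT/g = 192 × 217 / 3.707 = 11239 m.
Invert the barometric formula: z = H ln(P₀/P).
P₀/P = 8.38/5.02 = 1.6693; ln(1.6693) = 0.51240.
z = 11239 × 0.51240 = 5758.9 m.

z ≈ 5760 m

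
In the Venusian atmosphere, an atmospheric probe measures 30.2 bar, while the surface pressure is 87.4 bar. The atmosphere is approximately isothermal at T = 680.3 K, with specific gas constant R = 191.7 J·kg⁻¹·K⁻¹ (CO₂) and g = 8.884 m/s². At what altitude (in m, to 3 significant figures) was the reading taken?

Scale height: H = RT/g = 191.7 × 680.3 / 8.884 = 14680 m.
Invert the barometric formula: z = H ln(P₀/P).
P₀/P = 87.4/30.2 = 2.8940; ln(2.8940) = 1.0626.
z = 14680 × 1.0626 = 15599 m.

z ≈ 15600 m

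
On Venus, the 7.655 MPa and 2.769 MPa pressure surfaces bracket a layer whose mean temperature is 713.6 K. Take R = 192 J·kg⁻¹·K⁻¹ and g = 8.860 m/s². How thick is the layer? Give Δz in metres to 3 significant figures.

Δz ≈ 15700 m

Hypsometric equation: Δz = (R T̄/g) ln(P₁/P₂).
R T̄/g = 192 × 713.6 / 8.860 = 15464 m.
ln(7.655/2.769) = ln(2.7645) = 1.0169.
Δz = 15464 × 1.0169 = 15725 m.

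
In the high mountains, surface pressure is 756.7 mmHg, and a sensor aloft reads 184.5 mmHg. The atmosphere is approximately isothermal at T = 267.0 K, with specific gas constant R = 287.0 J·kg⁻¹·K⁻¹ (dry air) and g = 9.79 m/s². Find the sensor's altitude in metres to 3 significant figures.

Scale height: H = RT/g = 287.0 × 267.0 / 9.79 = 7827.3 m.
Invert the barometric formula: z = H ln(P₀/P).
P₀/P = 756.7/184.5 = 4.1014; ln(4.1014) = 1.4113.
z = 7827.3 × 1.4113 = 11047 m.

z ≈ 11000 m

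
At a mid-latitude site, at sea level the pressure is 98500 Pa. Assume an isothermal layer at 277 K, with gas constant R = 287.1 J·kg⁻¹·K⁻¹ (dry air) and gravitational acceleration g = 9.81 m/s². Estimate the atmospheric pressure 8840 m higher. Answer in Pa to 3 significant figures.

P ≈ 33100 Pa

Scale height: H = RT/g = 287.1 × 277 / 9.81 = 8106.7 m.
Barometric formula: P = P₀ exp(−z/H).
z/H = 8840.0/8106.7 = 1.0905; exp(−1.0905) = 0.33605.
P = 98500 × 0.33605 = 33101 Pa.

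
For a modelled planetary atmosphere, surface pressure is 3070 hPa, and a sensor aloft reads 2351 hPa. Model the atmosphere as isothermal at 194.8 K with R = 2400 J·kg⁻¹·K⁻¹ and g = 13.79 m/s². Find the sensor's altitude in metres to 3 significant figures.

z ≈ 9050 m

Scale height: H = RT/g = 2400 × 194.8 / 13.79 = 33903 m.
Invert the barometric formula: z = H ln(P₀/P).
P₀/P = 3070/2351 = 1.3058; ln(1.3058) = 0.26682.
z = 33903 × 0.26682 = 9046.0 m.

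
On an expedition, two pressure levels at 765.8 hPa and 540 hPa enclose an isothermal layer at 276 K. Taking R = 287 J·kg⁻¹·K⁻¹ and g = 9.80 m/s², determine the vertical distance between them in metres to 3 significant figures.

Hypsometric equation: Δz = (R T̄/g) ln(P₁/P₂).
R T̄/g = 287 × 276 / 9.80 = 8082.9 m.
ln(765.8/540) = ln(1.4181) = 0.34932.
Δz = 8082.9 × 0.34932 = 2823.5 m.

Δz ≈ 2820 m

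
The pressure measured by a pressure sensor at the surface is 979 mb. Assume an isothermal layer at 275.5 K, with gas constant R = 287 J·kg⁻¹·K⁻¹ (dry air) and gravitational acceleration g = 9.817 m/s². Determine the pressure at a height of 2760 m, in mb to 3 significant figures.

P ≈ 695 mb

Scale height: H = RT/g = 287 × 275.5 / 9.817 = 8054.2 m.
Barometric formula: P = P₀ exp(−z/H).
z/H = 2760.0/8054.2 = 0.34268; exp(−0.34268) = 0.70987.
P = 979 × 0.70987 = 694.96 mb.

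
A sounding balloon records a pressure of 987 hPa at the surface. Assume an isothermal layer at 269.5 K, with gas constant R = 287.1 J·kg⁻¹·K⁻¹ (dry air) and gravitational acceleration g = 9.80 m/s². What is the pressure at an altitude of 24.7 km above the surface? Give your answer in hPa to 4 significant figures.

Scale height: H = RT/g = 287.1 × 269.5 / 9.80 = 7895.3 m.
Barometric formula: P = P₀ exp(−z/H).
z/H = 24700/7895.3 = 3.1284; exp(−3.1284) = 0.043788.
P = 987 × 0.043788 = 43.219 hPa.

P ≈ 43.22 hPa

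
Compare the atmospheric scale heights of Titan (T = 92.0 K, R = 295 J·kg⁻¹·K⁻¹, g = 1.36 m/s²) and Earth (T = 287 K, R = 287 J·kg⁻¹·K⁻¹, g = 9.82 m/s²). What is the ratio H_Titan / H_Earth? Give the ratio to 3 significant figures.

H = RT/g for each body.
H_Titan = 295 × 92.0 / 1.36 = 19956 m.
H_Earth = 287 × 287 / 9.82 = 8387.9 m.
H_Titan/H_Earth = 19956/8387.9 = 2.3791.

H_Titan/H_Earth ≈ 2.38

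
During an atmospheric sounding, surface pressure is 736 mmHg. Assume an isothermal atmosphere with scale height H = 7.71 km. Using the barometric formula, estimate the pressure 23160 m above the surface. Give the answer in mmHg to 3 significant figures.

Barometric formula: P = P₀ exp(−z/H).
z/H = 23160/7710.0 = 3.0039; exp(−3.0039) = 0.049593.
P = 736 × 0.049593 = 36.500 mmHg.

P ≈ 36.5 mmHg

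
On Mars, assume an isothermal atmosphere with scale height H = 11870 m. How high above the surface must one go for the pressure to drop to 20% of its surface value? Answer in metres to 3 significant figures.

Set P/P₀ = exp(−z/H) = 0.2, so z = −H ln(0.2).
−ln(0.2) = 1.6094; z = 11870 × 1.6094 = 19104 m.

z ≈ 19100 m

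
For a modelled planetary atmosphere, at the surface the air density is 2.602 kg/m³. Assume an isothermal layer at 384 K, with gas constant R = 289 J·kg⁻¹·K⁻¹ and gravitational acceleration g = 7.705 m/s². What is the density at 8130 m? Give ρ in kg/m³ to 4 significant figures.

Scale height: H = RT/g = 289 × 384 / 7.705 = 14403 m.
In an isothermal atmosphere, density decays like pressure: ρ = ρ₀ exp(−z/H).
z/H = 8130.0/14403 = 0.56447; exp(−0.56447) = 0.56866.
ρ = 2.602 × 0.56866 = 1.4797 kg/m³.

ρ ≈ 1.480 kg/m³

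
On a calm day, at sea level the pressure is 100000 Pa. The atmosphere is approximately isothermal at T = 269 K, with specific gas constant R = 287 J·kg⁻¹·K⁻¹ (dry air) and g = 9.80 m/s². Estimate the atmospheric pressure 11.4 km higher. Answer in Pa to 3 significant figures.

Scale height: H = RT/g = 287 × 269 / 9.80 = 7877.9 m.
Barometric formula: P = P₀ exp(−z/H).
z/H = 11400/7877.9 = 1.4471; exp(−1.4471) = 0.23525.
P = 100000 × 0.23525 = 23525 Pa.

P ≈ 23500 Pa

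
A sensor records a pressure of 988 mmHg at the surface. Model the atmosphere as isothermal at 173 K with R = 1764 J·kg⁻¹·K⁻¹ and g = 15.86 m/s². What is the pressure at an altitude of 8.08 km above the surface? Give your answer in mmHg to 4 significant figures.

Scale height: H = RT/g = 1764 × 173 / 15.86 = 19242 m.
Barometric formula: P = P₀ exp(−z/H).
z/H = 8080.0/19242 = 0.41991; exp(−0.41991) = 0.65711.
P = 988 × 0.65711 = 649.22 mmHg.

P ≈ 649.2 mmHg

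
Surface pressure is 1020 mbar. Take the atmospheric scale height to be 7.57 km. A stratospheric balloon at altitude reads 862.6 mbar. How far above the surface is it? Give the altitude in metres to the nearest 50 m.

Invert the barometric formula: z = H ln(P₀/P).
P₀/P = 1020/862.6 = 1.1825; ln(1.1825) = 0.16763.
z = 7570.0 × 0.16763 = 1269.0 m.

z ≈ 1250 m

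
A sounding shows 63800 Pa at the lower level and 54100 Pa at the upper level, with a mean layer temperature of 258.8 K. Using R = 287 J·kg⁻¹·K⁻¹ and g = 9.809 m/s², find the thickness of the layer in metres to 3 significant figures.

Δz ≈ 1250 m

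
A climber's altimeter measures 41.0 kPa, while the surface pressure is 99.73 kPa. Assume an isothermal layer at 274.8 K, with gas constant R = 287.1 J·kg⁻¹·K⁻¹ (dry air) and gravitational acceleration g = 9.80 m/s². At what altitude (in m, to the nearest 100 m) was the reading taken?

Scale height: H = RT/g = 287.1 × 274.8 / 9.80 = 8050.5 m.
Invert the barometric formula: z = H ln(P₀/P).
P₀/P = 99.73/41.0 = 2.4324; ln(2.4324) = 0.88888.
z = 8050.5 × 0.88888 = 7155.9 m.

z ≈ 7200 m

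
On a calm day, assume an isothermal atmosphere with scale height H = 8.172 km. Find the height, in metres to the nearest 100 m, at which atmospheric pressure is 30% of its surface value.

Set P/P₀ = exp(−z/H) = 0.3, so z = −H ln(0.3).
−ln(0.3) = 1.2040; z = 8172.0 × 1.2040 = 9839.1 m.

z ≈ 9800 m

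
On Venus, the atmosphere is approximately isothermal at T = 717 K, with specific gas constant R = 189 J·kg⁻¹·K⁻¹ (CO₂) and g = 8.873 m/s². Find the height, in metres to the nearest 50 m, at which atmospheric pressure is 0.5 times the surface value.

Scale height: H = RT/g = 189 × 717 / 8.873 = 15273 m.
Set P/P₀ = exp(−z/H) = 0.5, so z = −H ln(0.5).
−ln(0.5) = 0.69315; z = 15273 × 0.69315 = 10586 m.

z ≈ 10600 m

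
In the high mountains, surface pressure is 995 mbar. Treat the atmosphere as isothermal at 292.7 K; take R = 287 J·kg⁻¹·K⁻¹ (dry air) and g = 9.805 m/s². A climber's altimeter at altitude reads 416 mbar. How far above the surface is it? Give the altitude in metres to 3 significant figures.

z ≈ 7470 m

Scale height: H = RT/g = 287 × 292.7 / 9.805 = 8567.6 m.
Invert the barometric formula: z = H ln(P₀/P).
P₀/P = 995/416 = 2.3918; ln(2.3918) = 0.87205.
z = 8567.6 × 0.87205 = 7471.4 m.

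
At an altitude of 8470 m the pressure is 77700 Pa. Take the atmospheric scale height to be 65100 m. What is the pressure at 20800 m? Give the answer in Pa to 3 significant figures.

P ≈ 64300 Pa

Between two levels, P₂ = P₁ exp(−Δz/H) with Δz = z₂ − z₁.
Δz = 20800 − 8470.0 = 12330 m; Δz/H = 12330/65100 = 0.18940.
P₂ = 77700 × exp(−0.18940) = 77700 × 0.82746 = 64294 Pa.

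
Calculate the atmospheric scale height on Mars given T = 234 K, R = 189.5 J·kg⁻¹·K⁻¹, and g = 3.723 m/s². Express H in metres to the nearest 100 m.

The scale height of an isothermal atmosphere is H = RT/g.
H = 189.5 × 234 / 3.723 = 44343/3.723 = 11911 m.

H ≈ 11900 m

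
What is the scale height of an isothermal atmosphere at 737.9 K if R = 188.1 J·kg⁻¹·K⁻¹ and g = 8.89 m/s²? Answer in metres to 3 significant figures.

H ≈ 15600 m

The scale height of an isothermal atmosphere is H = RT/g.
H = 188.1 × 737.9 / 8.89 = 138800/8.89 = 15613 m.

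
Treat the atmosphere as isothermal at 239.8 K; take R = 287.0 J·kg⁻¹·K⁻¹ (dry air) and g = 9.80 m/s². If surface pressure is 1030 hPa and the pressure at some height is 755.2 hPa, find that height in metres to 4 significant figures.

z ≈ 2179 m

Scale height: H = RT/g = 287.0 × 239.8 / 9.80 = 7022.7 m.
Invert the barometric formula: z = H ln(P₀/P).
P₀/P = 1030/755.2 = 1.3639; ln(1.3639) = 0.31035.
z = 7022.7 × 0.31035 = 2179.5 m.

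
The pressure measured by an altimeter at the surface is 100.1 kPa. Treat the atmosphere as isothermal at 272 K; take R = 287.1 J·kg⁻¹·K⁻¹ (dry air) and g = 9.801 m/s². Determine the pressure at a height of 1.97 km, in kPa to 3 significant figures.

P ≈ 78.2 kPa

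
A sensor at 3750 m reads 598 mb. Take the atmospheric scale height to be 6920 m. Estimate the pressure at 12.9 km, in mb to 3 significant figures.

P ≈ 159 mb

Between two levels, P₂ = P₁ exp(−Δz/H) with Δz = z₂ − z₁.
Δz = 12900 − 3750.0 = 9150.0 m; Δz/H = 9150.0/6920.0 = 1.3223.
P₂ = 598 × exp(−1.3223) = 598 × 0.26652 = 159.38 mb.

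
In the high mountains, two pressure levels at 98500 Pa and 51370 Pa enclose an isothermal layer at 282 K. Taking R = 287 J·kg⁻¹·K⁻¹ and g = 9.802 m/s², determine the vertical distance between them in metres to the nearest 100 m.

Hypsometric equation: Δz = (R T̄/g) ln(P₁/P₂).
R T̄/g = 287 × 282 / 9.802 = 8256.9 m.
ln(98500/51370) = ln(1.9175) = 0.65102.
Δz = 8256.9 × 0.65102 = 5375.4 m.

Δz ≈ 5400 m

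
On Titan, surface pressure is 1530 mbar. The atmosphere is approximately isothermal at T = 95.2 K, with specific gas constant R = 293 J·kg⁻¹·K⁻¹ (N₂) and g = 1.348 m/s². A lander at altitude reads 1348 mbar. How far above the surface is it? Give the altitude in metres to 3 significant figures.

Scale height: H = RT/g = 293 × 95.2 / 1.348 = 20693 m.
Invert the barometric formula: z = H ln(P₀/P).
P₀/P = 1530/1348 = 1.1350; ln(1.1350) = 0.12663.
z = 20693 × 0.12663 = 2620.4 m.

z ≈ 2620 m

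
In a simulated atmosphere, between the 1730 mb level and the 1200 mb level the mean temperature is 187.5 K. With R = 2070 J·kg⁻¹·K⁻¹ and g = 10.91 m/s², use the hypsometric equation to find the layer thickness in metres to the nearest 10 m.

Δz ≈ 13010 m

Hypsometric equation: Δz = (R T̄/g) ln(P₁/P₂).
R T̄/g = 2070 × 187.5 / 10.91 = 35575 m.
ln(1730/1200) = ln(1.4417) = 0.36582.
Δz = 35575 × 0.36582 = 13014 m.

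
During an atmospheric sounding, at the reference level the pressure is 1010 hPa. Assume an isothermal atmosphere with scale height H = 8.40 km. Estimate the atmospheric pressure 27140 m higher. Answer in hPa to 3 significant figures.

Barometric formula: P = P₀ exp(−z/H).
z/H = 27140/8400.0 = 3.2310; exp(−3.2310) = 0.039518.
P = 1010 × 0.039518 = 39.913 hPa.

P ≈ 39.9 hPa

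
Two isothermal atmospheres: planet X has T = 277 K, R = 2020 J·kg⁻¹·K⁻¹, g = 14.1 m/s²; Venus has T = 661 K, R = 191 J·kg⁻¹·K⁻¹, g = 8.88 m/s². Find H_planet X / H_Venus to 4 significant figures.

H_planet X/H_Venus ≈ 2.791

H = RT/g for each body.
H_planet X = 2020 × 277 / 14.1 = 39684 m.
H_Venus = 191 × 661 / 8.88 = 14217 m.
H_planet X/H_Venus = 39684/14217 = 2.7913.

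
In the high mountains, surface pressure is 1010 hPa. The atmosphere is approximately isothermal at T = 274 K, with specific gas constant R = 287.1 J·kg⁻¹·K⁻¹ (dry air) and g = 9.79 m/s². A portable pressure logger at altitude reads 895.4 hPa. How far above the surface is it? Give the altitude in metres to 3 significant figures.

z ≈ 968 m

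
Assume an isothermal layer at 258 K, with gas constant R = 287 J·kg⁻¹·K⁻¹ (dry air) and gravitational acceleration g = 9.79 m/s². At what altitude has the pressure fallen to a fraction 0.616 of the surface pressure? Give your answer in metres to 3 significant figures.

Scale height: H = RT/g = 287 × 258 / 9.79 = 7563.4 m.
Set P/P₀ = exp(−z/H) = 0.616, so z = −H ln(0.616).
−ln(0.616) = 0.48451; z = 7563.4 × 0.48451 = 3664.5 m.

z ≈ 3660 m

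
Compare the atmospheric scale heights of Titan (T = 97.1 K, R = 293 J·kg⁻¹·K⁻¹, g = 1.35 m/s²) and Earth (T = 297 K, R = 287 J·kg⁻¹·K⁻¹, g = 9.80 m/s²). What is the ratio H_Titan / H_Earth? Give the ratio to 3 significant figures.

H_Titan/H_Earth ≈ 2.42

H = RT/g for each body.
H_Titan = 293 × 97.1 / 1.35 = 21074 m.
H_Earth = 287 × 297 / 9.80 = 8697.9 m.
H_Titan/H_Earth = 21074/8697.9 = 2.4229.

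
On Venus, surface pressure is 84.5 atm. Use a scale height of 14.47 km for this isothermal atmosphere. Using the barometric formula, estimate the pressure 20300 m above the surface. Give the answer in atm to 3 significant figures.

Barometric formula: P = P₀ exp(−z/H).
z/H = 20300/14470 = 1.4029; exp(−1.4029) = 0.24588.
P = 84.5 × 0.24588 = 20.777 atm.

P ≈ 20.8 atm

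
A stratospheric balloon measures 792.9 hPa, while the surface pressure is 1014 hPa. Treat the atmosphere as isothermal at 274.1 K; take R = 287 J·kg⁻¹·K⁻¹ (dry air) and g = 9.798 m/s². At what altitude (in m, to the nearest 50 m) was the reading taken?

Scale height: H = RT/g = 287 × 274.1 / 9.798 = 8028.9 m.
Invert the barometric formula: z = H ln(P₀/P).
P₀/P = 1014/792.9 = 1.2788; ln(1.2788) = 0.24592.
z = 8028.9 × 0.24592 = 1974.5 m.

z ≈ 1950 m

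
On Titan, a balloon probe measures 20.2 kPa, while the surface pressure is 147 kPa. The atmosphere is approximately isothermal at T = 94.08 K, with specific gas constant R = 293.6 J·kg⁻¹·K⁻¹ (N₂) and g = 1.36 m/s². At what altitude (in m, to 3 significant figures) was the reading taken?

z ≈ 40300 m

Scale height: H = RT/g = 293.6 × 94.08 / 1.36 = 20310 m.
Invert the barometric formula: z = H ln(P₀/P).
P₀/P = 147/20.2 = 7.2772; ln(7.2772) = 1.9847.
z = 20310 × 1.9847 = 40309 m.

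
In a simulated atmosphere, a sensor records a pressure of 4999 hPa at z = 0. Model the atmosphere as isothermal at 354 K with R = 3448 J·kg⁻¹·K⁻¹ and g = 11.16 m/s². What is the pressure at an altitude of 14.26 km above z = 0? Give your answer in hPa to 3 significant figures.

Scale height: H = RT/g = 3448 × 354 / 11.16 = 109370 m.
Barometric formula: P = P₀ exp(−z/H).
z/H = 14260/109370 = 0.13038; exp(−0.13038) = 0.87776.
P = 4999 × 0.87776 = 4387.9 hPa.

P ≈ 4390 hPa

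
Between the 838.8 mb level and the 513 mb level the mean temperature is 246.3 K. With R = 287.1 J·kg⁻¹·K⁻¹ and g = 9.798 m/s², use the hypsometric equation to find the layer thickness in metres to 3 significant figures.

Δz ≈ 3550 m

Hypsometric equation: Δz = (R T̄/g) ln(P₁/P₂).
R T̄/g = 287.1 × 246.3 / 9.798 = 7217.1 m.
ln(838.8/513) = ln(1.6351) = 0.49170.
Δz = 7217.1 × 0.49170 = 3548.6 m.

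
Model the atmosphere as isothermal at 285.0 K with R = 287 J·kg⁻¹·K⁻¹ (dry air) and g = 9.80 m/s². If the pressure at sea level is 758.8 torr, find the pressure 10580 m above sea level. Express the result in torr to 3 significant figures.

P ≈ 214 torr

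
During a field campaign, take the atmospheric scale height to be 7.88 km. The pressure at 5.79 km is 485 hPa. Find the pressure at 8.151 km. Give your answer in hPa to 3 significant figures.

P ≈ 359 hPa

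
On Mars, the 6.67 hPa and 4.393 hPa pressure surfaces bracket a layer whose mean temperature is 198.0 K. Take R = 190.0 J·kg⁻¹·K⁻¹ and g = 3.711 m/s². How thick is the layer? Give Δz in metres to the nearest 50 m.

Hypsometric equation: Δz = (R T̄/g) ln(P₁/P₂).
R T̄/g = 190.0 × 198.0 / 3.711 = 10137 m.
ln(6.67/4.393) = ln(1.5183) = 0.41759.
Δz = 10137 × 0.41759 = 4233.1 m.

Δz ≈ 4250 m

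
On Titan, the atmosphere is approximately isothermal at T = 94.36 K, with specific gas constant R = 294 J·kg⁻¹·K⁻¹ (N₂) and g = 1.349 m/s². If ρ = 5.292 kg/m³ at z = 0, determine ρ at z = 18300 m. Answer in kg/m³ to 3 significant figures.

Scale height: H = RT/g = 294 × 94.36 / 1.349 = 20565 m.
In an isothermal atmosphere, density decays like pressure: ρ = ρ₀ exp(−z/H).
z/H = 18300/20565 = 0.88986; exp(−0.88986) = 0.41071.
ρ = 5.292 × 0.41071 = 2.1735 kg/m³.

ρ ≈ 2.17 kg/m³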